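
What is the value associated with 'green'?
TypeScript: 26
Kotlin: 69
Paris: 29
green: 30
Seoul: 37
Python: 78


Looking up key 'green'
Value: 30

30


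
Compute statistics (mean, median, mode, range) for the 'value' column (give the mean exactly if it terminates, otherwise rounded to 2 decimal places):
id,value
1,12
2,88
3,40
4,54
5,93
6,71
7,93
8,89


Data: [12, 88, 40, 54, 93, 71, 93, 89]
Count: 8
Sum: 540
Mean: 540/8 = 67.5
Sorted: [12, 40, 54, 71, 88, 89, 93, 93]
Median: 79.5
Mode: 93 (2 times)
Range: 93 - 12 = 81
Min: 12, Max: 93

mean=67.5, median=79.5, mode=93, range=81


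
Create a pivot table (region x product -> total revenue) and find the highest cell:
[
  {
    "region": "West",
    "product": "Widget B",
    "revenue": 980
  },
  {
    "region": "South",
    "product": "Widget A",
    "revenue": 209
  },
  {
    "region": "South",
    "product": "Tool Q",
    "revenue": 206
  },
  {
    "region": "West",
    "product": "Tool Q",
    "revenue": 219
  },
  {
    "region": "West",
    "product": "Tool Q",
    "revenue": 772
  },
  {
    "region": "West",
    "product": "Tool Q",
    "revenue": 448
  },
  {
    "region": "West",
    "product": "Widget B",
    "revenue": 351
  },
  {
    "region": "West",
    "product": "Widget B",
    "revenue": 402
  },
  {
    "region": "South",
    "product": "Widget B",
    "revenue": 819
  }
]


Pivot: region (rows) x product (columns) -> total revenue

     Tool Q        Widget A      Widget B    
South          206           209           819  
West          1439             0          1733  

Highest: West / Widget B = $1733

West / Widget B = $1733


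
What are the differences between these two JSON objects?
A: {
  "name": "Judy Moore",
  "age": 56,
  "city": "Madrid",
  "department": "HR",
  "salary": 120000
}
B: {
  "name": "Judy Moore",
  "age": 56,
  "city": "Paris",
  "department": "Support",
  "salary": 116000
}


Comparing each field (in key order):
  name: same
  age: same
  city: DIFFERENT
  department: DIFFERENT
  salary: DIFFERENT
Differences:
  city: Madrid -> Paris
  department: HR -> Support
  salary: 120000 -> 116000

3 field(s) changed

3 changes: city, department, salary


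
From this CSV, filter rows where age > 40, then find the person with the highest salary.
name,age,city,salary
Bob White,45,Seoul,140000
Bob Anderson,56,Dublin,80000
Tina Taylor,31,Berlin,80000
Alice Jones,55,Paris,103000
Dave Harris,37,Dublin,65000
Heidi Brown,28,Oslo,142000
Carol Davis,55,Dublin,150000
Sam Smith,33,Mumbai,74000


Filter: age > 40
Sort by: salary (descending)

Filtered records (4):
  Carol Davis, age 55, salary $150000
  Bob White, age 45, salary $140000
  Alice Jones, age 55, salary $103000
  Bob Anderson, age 56, salary $80000

Highest salary: Carol Davis ($150000)

Carol Davis


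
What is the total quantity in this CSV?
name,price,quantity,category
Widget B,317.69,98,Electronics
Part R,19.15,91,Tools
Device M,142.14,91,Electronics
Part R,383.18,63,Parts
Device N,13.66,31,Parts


Computing total quantity:
Values: [98, 91, 91, 63, 31]
Sum = 374

374


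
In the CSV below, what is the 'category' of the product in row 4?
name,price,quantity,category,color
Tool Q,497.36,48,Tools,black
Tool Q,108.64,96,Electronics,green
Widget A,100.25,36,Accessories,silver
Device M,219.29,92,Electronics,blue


Query: Row 4 ('Device M'), column 'category'
Value: Electronics

Electronics


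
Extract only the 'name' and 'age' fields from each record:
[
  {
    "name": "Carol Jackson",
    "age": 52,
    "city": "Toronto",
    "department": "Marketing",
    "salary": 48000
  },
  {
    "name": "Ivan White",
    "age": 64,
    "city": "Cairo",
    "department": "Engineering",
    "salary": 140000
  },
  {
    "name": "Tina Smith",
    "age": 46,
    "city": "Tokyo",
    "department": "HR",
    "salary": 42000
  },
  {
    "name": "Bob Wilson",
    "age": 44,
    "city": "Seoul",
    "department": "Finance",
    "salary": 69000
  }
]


Original: 4 records with fields: name, age, city, department, salary
Keep: ['name', 'age']
Drop: ['city', 'department', 'salary']
Result: 4 records, 2 fields each

[
  {
    "name": "Carol Jackson",
    "age": 52
  },
  {
    "name": "Ivan White",
    "age": 64
  },
  {
    "name": "Tina Smith",
    "age": 46
  },
  {
    "name": "Bob Wilson",
    "age": 44
  }
]


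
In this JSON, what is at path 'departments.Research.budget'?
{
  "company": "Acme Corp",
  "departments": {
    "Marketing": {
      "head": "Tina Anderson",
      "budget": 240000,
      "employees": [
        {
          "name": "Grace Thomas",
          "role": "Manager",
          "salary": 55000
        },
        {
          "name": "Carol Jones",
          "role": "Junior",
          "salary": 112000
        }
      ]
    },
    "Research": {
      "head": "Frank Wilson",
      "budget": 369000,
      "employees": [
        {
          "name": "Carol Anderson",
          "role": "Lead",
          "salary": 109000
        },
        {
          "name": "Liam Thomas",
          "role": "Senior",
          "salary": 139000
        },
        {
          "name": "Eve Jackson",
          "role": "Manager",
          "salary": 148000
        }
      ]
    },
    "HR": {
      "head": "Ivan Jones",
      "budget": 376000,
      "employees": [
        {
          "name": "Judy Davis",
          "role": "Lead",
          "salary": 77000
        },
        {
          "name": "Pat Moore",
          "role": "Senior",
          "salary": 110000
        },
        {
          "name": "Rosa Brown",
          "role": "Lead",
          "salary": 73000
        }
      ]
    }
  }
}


Path: departments.Research.budget

Navigate:
  -> departments
  -> Research
  -> budget = 369000

369000


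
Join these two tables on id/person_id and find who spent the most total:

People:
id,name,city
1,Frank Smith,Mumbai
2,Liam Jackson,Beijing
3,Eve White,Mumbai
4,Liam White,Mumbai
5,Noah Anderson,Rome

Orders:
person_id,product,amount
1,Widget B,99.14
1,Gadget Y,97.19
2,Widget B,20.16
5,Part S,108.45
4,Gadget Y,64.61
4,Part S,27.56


Join on: people.id = orders.person_id

Joined rows:
  Frank Smith (Mumbai) bought Widget B for $99.14
  Frank Smith (Mumbai) bought Gadget Y for $97.19
  Liam Jackson (Beijing) bought Widget B for $20.16
  Noah Anderson (Rome) bought Part S for $108.45
  Liam White (Mumbai) bought Gadget Y for $64.61
  Liam White (Mumbai) bought Part S for $27.56

Total per person:
  Frank Smith: $196.33
  Noah Anderson: $108.45
  Liam White: $92.17
  Liam Jackson: $20.16

Top spender: Frank Smith ($196.33)

Frank Smith ($196.33)


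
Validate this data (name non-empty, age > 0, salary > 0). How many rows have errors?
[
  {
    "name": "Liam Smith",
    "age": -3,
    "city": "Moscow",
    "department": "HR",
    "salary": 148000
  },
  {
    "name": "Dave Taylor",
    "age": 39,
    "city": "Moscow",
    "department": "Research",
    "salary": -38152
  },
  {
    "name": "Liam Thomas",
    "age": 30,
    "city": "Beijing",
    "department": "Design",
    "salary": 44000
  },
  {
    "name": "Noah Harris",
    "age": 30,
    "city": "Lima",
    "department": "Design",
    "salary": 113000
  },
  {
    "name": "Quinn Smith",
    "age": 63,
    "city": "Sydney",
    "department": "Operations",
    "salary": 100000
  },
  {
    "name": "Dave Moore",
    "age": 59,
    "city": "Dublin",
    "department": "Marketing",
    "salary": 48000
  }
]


Validating 6 records:
Rules: name non-empty, age > 0, salary > 0

  Row 1 (Liam Smith): negative age: -3
  Row 2 (Dave Taylor): negative salary: -38152
  Row 3 (Liam Thomas): OK
  Row 4 (Noah Harris): OK
  Row 5 (Quinn Smith): OK
  Row 6 (Dave Moore): OK

Total errors: 2

2 errors


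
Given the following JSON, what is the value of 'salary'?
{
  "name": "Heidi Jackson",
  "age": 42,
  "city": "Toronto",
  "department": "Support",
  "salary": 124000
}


Looking up field 'salary'
Value: 124000

124000


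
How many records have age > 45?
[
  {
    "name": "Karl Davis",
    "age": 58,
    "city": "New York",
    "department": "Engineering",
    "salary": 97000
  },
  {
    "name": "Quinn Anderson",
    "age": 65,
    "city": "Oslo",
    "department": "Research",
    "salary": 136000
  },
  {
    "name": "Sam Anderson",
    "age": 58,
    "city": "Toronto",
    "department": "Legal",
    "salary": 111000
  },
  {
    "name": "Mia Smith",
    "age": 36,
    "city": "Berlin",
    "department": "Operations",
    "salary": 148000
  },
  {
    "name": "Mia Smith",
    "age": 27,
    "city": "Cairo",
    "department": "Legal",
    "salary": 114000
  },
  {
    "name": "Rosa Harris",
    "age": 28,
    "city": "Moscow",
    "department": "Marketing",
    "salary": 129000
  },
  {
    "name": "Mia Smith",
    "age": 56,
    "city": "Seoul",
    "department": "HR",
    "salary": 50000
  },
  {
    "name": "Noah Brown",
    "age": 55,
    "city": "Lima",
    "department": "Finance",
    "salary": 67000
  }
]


Data: 8 records
Condition: age > 45

Checking each record:
  Karl Davis: 58 MATCH
  Quinn Anderson: 65 MATCH
  Sam Anderson: 58 MATCH
  Mia Smith: 36
  Mia Smith: 27
  Rosa Harris: 28
  Mia Smith: 56 MATCH
  Noah Brown: 55 MATCH

Count: 5

5


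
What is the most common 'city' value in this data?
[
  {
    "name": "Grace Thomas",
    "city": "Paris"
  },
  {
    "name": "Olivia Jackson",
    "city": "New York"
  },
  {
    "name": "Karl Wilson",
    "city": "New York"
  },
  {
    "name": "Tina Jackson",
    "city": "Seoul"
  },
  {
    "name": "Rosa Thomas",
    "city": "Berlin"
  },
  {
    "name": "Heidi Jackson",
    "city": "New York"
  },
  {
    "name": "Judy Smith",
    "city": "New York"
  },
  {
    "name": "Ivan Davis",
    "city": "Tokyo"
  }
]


Counting 'city' values across 8 records:

  New York: 4 ####
  Paris: 1 #
  Seoul: 1 #
  Berlin: 1 #
  Tokyo: 1 #

Most common: New York (4 times)

New York (4 times)


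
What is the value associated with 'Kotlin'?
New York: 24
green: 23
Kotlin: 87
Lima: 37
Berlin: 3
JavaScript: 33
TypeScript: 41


Looking up key 'Kotlin'
Value: 87

87


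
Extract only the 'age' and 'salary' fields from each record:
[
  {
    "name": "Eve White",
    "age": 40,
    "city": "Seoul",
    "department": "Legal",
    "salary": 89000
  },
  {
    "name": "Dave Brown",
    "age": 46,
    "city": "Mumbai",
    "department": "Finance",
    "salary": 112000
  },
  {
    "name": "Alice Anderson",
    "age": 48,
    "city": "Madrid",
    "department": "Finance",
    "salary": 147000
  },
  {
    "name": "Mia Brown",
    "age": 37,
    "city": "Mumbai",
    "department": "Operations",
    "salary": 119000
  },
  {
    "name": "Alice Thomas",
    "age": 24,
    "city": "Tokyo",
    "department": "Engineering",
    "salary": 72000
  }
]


Original: 5 records with fields: name, age, city, department, salary
Keep: ['age', 'salary']
Drop: ['name', 'city', 'department']
Result: 5 records, 2 fields each

[
  {
    "age": 40,
    "salary": 89000
  },
  {
    "age": 46,
    "salary": 112000
  },
  {
    "age": 48,
    "salary": 147000
  },
  {
    "age": 37,
    "salary": 119000
  },
  {
    "age": 24,
    "salary": 72000
  }
]


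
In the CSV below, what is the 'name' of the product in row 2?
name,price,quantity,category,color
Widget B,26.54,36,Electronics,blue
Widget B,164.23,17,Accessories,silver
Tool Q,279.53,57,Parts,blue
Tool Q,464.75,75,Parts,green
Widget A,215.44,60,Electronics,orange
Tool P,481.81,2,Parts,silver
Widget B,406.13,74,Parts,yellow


Query: Row 2 ('Widget B'), column 'name'
Value: Widget B

Widget B


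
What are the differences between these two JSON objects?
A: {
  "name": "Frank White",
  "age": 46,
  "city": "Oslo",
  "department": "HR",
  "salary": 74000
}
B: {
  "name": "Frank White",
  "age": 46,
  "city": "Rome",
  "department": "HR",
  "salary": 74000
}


Comparing each field (in key order):
  name: same
  age: same
  city: DIFFERENT
  department: same
  salary: same
Differences:
  city: Oslo -> Rome

1 field(s) changed

1 change: city


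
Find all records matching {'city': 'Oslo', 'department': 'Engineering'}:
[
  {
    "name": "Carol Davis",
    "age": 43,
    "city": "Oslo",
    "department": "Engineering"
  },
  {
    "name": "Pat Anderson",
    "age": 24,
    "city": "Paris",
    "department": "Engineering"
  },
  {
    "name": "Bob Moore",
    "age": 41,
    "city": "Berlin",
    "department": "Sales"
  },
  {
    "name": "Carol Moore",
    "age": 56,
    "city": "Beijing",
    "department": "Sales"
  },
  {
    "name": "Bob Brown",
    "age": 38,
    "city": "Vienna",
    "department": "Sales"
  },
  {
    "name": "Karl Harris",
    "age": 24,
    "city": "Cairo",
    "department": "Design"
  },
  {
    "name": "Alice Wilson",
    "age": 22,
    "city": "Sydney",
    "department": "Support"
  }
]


Search criteria: {'city': 'Oslo', 'department': 'Engineering'}

Checking 7 records:
  Carol Davis: {city: Oslo, department: Engineering} <-- MATCH
  Pat Anderson: {city: Paris, department: Engineering}
  Bob Moore: {city: Berlin, department: Sales}
  Carol Moore: {city: Beijing, department: Sales}
  Bob Brown: {city: Vienna, department: Sales}
  Karl Harris: {city: Cairo, department: Design}
  Alice Wilson: {city: Sydney, department: Support}

Matches: ["Carol Davis"]

["Carol Davis"]


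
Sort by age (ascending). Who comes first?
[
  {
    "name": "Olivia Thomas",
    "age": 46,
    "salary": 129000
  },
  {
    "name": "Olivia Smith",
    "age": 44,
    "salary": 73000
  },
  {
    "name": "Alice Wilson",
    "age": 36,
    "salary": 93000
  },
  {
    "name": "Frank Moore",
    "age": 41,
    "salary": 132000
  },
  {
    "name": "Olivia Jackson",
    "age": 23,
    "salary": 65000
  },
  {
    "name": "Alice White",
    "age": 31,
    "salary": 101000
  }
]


Sort by: age (ascending)

Sorted order:
  1. Olivia Jackson (age = 23)
  2. Alice White (age = 31)
  3. Alice Wilson (age = 36)
  4. Frank Moore (age = 41)
  5. Olivia Smith (age = 44)
  6. Olivia Thomas (age = 46)

First: Olivia Jackson

Olivia Jackson


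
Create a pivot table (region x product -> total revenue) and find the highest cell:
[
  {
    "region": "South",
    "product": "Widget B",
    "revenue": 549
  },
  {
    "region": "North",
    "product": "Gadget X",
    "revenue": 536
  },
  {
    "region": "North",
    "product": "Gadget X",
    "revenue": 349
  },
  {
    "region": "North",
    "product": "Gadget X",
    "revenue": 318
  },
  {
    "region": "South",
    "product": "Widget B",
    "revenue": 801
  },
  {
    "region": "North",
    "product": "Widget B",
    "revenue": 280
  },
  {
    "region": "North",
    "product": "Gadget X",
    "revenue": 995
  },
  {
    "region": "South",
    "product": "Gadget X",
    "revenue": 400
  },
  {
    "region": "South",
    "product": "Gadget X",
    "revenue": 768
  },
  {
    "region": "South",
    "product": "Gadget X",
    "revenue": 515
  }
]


Pivot: region (rows) x product (columns) -> total revenue

     Gadget X      Widget B    
North         2198           280  
South         1683          1350  

Highest: North / Gadget X = $2198

North / Gadget X = $2198


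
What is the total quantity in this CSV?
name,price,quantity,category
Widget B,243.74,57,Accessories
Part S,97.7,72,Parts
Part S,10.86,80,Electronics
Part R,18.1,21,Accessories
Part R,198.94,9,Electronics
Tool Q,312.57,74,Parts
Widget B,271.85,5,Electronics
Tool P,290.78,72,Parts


Computing total quantity:
Values: [57, 72, 80, 21, 9, 74, 5, 72]
Sum = 390

390


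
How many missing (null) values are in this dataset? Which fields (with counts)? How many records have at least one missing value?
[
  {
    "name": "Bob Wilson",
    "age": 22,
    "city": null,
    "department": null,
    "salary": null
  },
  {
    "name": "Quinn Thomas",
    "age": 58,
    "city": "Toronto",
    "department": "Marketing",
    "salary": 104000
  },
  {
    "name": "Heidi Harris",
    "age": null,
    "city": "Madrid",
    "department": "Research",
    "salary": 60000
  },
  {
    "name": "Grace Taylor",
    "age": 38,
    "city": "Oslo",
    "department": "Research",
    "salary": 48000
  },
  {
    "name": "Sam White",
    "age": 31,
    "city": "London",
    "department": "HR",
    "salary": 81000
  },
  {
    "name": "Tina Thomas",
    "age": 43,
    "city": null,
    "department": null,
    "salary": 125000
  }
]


Checking for missing (null) values in 6 records:

  Bob Wilson: city, department, salary
  Quinn Thomas: complete
  Heidi Harris: age
  Grace Taylor: complete
  Sam White: complete
  Tina Thomas: city, department

Per field:
  name: 0 missing
  age: 1 missing
  city: 2 missing
  department: 2 missing
  salary: 1 missing

Total missing values: 6
Records with any missing: 3

6 missing values (age: 1, city: 2, department: 2, salary: 1); 3 incomplete records


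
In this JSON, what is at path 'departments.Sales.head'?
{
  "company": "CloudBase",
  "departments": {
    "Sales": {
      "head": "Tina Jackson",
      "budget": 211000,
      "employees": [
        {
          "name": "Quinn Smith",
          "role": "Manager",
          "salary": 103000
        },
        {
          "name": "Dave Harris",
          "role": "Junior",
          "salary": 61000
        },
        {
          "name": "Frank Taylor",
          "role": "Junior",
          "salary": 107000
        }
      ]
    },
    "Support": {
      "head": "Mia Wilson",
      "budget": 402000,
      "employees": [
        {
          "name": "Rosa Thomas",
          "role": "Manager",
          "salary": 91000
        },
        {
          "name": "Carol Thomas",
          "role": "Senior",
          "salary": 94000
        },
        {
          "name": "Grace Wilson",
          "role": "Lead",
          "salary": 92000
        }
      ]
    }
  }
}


Path: departments.Sales.head

Navigate:
  -> departments
  -> Sales
  -> head = 'Tina Jackson'

Tina Jackson


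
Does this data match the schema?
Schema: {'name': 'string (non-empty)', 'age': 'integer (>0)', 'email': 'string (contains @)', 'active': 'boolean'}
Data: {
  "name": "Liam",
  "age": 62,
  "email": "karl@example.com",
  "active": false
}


Validating each field against schema:
  name: OK (non-empty string)
  age: OK (positive integer)
  email: OK (string with @)
  active: OK (boolean)

Result: VALID

VALID


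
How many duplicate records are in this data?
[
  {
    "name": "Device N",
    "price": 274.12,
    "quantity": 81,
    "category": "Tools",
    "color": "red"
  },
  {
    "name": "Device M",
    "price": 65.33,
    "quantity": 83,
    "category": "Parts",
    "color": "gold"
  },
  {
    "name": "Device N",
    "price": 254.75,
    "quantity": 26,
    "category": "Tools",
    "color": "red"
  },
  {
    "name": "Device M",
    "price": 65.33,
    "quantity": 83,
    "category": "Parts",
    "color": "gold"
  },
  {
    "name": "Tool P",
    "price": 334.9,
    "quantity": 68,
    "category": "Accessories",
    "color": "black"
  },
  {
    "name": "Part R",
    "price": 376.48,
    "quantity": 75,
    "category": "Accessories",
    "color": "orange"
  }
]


Checking 6 records for duplicates:

  Row 1: Device N ($274.12, qty 81)
  Row 2: Device M ($65.33, qty 83)
  Row 3: Device N ($254.75, qty 26)
  Row 4: Device M ($65.33, qty 83) <-- DUPLICATE
  Row 5: Tool P ($334.9, qty 68)
  Row 6: Part R ($376.48, qty 75)

Duplicates found: 1
Unique records: 5

1 duplicates, 5 unique


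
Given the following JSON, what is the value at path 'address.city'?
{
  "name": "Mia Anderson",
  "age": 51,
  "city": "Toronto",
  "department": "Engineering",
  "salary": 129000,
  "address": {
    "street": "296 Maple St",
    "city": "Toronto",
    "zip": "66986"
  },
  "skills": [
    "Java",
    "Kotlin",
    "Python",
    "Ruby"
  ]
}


Query: address.city
Path: address -> city
Value: Toronto

Toronto


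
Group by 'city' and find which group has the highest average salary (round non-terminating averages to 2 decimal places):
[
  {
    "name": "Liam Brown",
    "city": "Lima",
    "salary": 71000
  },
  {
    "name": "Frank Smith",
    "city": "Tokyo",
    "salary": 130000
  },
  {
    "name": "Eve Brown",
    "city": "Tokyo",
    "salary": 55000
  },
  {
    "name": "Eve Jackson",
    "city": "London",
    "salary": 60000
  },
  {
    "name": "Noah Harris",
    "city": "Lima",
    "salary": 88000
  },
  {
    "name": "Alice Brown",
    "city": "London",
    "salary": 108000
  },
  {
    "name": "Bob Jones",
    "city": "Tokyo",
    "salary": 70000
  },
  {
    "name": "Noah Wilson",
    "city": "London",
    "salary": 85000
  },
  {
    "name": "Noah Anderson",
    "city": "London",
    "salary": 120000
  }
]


Group by: city

Groups:
  Lima: 2 people, avg salary = 159000/2 = $79500
  London: 4 people, avg salary = 373000/4 = $93250
  Tokyo: 3 people, avg salary = 255000/3 = $85000

Highest average salary: London ($93250)

London ($93250)


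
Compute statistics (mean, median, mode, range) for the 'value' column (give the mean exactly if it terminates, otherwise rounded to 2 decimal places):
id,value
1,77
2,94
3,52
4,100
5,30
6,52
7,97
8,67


Data: [77, 94, 52, 100, 30, 52, 97, 67]
Count: 8
Sum: 569
Mean: 569/8 = 71.125
Sorted: [30, 52, 52, 67, 77, 94, 97, 100]
Median: 72.0
Mode: 52 (2 times)
Range: 100 - 30 = 70
Min: 30, Max: 100

mean=71.125, median=72.0, mode=52, range=70


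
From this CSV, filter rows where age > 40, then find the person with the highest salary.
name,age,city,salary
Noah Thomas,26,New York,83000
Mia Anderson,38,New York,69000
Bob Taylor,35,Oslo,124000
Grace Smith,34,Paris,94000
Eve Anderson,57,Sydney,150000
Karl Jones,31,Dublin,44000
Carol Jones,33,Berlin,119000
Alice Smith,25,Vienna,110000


Filter: age > 40
Sort by: salary (descending)

Filtered records (1):
  Eve Anderson, age 57, salary $150000

Highest salary: Eve Anderson ($150000)

Eve Anderson


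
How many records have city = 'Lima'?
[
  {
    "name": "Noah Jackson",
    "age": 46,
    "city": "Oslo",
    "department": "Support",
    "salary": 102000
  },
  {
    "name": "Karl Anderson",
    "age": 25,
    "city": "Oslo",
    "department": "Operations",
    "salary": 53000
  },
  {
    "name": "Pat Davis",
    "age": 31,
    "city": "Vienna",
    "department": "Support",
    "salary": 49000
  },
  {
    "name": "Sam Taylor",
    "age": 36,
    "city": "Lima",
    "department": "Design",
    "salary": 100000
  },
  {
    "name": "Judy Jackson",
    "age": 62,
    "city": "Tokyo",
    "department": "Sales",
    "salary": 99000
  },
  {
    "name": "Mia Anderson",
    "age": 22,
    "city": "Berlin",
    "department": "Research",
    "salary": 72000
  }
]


Data: 6 records
Condition: city = 'Lima'

Checking each record:
  Noah Jackson: Oslo
  Karl Anderson: Oslo
  Pat Davis: Vienna
  Sam Taylor: Lima MATCH
  Judy Jackson: Tokyo
  Mia Anderson: Berlin

Count: 1

1


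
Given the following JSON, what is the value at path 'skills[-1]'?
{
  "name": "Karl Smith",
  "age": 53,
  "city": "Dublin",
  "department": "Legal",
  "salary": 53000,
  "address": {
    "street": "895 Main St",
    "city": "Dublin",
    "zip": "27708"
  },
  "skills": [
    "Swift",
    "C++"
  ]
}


Query: skills[-1]
Path: skills -> last element
Value: C++

C++


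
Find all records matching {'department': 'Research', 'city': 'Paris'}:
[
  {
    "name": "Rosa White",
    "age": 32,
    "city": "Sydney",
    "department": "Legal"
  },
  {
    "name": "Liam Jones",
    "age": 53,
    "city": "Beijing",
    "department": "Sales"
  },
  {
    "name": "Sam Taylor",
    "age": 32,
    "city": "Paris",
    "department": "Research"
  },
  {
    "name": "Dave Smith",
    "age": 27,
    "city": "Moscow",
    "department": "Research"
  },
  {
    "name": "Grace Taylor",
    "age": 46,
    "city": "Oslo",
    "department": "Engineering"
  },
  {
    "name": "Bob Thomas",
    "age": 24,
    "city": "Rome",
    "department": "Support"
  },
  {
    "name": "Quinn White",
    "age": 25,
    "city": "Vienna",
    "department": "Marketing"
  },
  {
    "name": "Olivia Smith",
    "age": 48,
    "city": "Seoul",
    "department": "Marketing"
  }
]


Search criteria: {'department': 'Research', 'city': 'Paris'}

Checking 8 records:
  Rosa White: {department: Legal, city: Sydney}
  Liam Jones: {department: Sales, city: Beijing}
  Sam Taylor: {department: Research, city: Paris} <-- MATCH
  Dave Smith: {department: Research, city: Moscow}
  Grace Taylor: {department: Engineering, city: Oslo}
  Bob Thomas: {department: Support, city: Rome}
  Quinn White: {department: Marketing, city: Vienna}
  Olivia Smith: {department: Marketing, city: Seoul}

Matches: ["Sam Taylor"]

["Sam Taylor"]


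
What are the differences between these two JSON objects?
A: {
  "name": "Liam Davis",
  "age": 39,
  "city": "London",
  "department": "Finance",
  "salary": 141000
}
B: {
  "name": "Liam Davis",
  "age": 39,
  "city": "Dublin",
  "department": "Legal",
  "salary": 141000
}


Comparing each field (in key order):
  name: same
  age: same
  city: DIFFERENT
  department: DIFFERENT
  salary: same
Differences:
  city: London -> Dublin
  department: Finance -> Legal

2 field(s) changed

2 changes: city, department


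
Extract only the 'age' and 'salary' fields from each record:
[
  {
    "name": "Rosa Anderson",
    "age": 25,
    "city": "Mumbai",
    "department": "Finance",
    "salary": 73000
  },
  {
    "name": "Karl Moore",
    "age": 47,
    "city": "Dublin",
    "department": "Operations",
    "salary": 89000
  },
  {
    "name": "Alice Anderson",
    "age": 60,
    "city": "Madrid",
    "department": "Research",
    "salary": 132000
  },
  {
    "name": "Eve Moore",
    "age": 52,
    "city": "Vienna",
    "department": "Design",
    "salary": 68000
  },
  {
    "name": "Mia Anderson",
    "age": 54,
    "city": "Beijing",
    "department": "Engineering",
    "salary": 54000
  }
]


Original: 5 records with fields: name, age, city, department, salary
Keep: ['age', 'salary']
Drop: ['name', 'city', 'department']
Result: 5 records, 2 fields each

[
  {
    "age": 25,
    "salary": 73000
  },
  {
    "age": 47,
    "salary": 89000
  },
  {
    "age": 60,
    "salary": 132000
  },
  {
    "age": 52,
    "salary": 68000
  },
  {
    "age": 54,
    "salary": 54000
  }
]


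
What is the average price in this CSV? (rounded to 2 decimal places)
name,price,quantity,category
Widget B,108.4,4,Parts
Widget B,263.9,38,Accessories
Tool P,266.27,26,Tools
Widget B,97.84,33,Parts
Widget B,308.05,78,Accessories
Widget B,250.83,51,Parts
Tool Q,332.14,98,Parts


Computing average price:
Values: [108.4, 263.9, 266.27, 97.84, 308.05, 250.83, 332.14]
Sum = 1627.43
Count = 7
Average = 1627.43/7 = 232.49

232.49


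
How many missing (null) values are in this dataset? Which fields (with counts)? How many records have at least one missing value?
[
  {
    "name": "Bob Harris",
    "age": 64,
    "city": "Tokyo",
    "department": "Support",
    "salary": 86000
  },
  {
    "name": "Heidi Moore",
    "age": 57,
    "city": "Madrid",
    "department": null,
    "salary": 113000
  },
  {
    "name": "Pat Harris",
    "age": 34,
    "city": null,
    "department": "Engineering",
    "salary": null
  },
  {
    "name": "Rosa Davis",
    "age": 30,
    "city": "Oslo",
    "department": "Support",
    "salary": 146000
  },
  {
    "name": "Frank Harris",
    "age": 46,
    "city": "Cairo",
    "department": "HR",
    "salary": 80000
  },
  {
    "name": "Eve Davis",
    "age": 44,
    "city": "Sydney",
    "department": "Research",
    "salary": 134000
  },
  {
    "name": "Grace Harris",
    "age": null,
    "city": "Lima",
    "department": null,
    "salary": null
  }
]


Checking for missing (null) values in 7 records:

  Bob Harris: complete
  Heidi Moore: department
  Pat Harris: city, salary
  Rosa Davis: complete
  Frank Harris: complete
  Eve Davis: complete
  Grace Harris: age, department, salary

Per field:
  name: 0 missing
  age: 1 missing
  city: 1 missing
  department: 2 missing
  salary: 2 missing

Total missing values: 6
Records with any missing: 3

6 missing values (age: 1, city: 1, department: 2, salary: 2); 3 incomplete records


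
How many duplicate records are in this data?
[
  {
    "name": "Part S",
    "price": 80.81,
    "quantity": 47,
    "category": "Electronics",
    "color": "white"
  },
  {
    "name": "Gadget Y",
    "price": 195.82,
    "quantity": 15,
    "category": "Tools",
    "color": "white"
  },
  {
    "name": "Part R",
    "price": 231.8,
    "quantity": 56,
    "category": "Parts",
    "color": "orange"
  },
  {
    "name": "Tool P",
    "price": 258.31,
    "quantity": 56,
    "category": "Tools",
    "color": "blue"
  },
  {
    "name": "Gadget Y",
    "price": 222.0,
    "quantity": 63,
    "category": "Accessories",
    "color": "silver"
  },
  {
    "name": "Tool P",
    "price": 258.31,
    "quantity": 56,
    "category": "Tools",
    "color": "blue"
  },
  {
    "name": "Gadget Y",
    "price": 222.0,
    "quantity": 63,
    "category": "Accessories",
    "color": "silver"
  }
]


Checking 7 records for duplicates:

  Row 1: Part S ($80.81, qty 47)
  Row 2: Gadget Y ($195.82, qty 15)
  Row 3: Part R ($231.8, qty 56)
  Row 4: Tool P ($258.31, qty 56)
  Row 5: Gadget Y ($222.0, qty 63)
  Row 6: Tool P ($258.31, qty 56) <-- DUPLICATE
  Row 7: Gadget Y ($222.0, qty 63) <-- DUPLICATE

Duplicates found: 2
Unique records: 5

2 duplicates, 5 unique


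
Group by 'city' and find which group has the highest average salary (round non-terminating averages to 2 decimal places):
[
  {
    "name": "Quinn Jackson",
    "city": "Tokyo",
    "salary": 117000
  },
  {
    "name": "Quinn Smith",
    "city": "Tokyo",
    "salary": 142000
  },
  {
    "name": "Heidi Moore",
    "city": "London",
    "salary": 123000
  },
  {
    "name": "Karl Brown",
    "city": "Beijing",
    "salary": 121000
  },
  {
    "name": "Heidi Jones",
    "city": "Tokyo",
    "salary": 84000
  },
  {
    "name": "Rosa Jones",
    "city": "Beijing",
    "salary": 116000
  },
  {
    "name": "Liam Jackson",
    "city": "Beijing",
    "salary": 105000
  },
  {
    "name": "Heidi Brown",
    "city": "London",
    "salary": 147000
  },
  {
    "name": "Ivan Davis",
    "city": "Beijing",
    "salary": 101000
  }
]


Group by: city

Groups:
  Beijing: 4 people, avg salary = 443000/4 = $110750
  London: 2 people, avg salary = 270000/2 = $135000
  Tokyo: 3 people, avg salary = 343000/3 ≈ $114333.33

Highest average salary: London ($135000)

London ($135000)


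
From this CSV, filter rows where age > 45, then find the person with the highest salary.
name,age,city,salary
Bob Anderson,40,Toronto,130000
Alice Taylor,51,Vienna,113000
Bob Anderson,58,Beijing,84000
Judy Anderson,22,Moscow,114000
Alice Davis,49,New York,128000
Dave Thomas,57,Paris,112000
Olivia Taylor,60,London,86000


Filter: age > 45
Sort by: salary (descending)

Filtered records (5):
  Alice Davis, age 49, salary $128000
  Alice Taylor, age 51, salary $113000
  Dave Thomas, age 57, salary $112000
  Olivia Taylor, age 60, salary $86000
  Bob Anderson, age 58, salary $84000

Highest salary: Alice Davis ($128000)

Alice Davis


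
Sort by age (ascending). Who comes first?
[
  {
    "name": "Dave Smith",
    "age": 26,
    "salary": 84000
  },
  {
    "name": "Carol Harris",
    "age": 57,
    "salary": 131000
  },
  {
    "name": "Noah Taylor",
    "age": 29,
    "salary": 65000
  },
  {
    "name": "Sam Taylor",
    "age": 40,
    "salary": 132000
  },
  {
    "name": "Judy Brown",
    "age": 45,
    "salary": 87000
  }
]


Sort by: age (ascending)

Sorted order:
  1. Dave Smith (age = 26)
  2. Noah Taylor (age = 29)
  3. Sam Taylor (age = 40)
  4. Judy Brown (age = 45)
  5. Carol Harris (age = 57)

First: Dave Smith

Dave Smith


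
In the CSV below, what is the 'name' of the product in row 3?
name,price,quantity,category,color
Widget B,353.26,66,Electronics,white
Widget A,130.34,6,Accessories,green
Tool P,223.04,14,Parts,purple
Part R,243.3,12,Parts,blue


Query: Row 3 ('Tool P'), column 'name'
Value: Tool P

Tool P


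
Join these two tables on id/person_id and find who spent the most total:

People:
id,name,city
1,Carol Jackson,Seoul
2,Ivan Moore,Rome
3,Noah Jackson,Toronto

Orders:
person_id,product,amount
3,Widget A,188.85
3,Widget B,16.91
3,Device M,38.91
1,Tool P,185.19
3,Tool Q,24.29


Join on: people.id = orders.person_id

Joined rows:
  Noah Jackson (Toronto) bought Widget A for $188.85
  Noah Jackson (Toronto) bought Widget B for $16.91
  Noah Jackson (Toronto) bought Device M for $38.91
  Carol Jackson (Seoul) bought Tool P for $185.19
  Noah Jackson (Toronto) bought Tool Q for $24.29

Total per person:
  Noah Jackson: $268.96
  Carol Jackson: $185.19

Top spender: Noah Jackson ($268.96)

Noah Jackson ($268.96)


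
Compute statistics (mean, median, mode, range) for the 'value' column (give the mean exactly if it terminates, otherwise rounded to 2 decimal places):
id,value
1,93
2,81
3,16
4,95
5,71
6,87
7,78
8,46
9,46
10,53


Data: [93, 81, 16, 95, 71, 87, 78, 46, 46, 53]
Count: 10
Sum: 666
Mean: 666/10 = 66.6
Sorted: [16, 46, 46, 53, 71, 78, 81, 87, 93, 95]
Median: 74.5
Mode: 46 (2 times)
Range: 95 - 16 = 79
Min: 16, Max: 95

mean=66.6, median=74.5, mode=46, range=79


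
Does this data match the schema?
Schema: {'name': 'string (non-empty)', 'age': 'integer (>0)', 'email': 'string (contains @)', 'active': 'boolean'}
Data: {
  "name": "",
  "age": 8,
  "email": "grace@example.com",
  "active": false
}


Validating each field against schema:
  name: FAIL ("" is an empty string)
  age: OK (positive integer)
  email: OK (string with @)
  active: OK (boolean)

Result: INVALID (1 error: name)

INVALID (1 error: name)


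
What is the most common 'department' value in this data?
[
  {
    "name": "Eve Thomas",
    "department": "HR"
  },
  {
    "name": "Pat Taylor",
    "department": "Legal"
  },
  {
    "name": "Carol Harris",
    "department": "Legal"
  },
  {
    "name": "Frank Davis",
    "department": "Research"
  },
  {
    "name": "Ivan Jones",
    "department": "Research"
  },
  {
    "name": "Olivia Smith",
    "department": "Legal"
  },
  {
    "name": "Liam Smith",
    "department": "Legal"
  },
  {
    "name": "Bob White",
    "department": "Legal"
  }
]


Counting 'department' values across 8 records:

  Legal: 5 #####
  Research: 2 ##
  HR: 1 #

Most common: Legal (5 times)

Legal (5 times)


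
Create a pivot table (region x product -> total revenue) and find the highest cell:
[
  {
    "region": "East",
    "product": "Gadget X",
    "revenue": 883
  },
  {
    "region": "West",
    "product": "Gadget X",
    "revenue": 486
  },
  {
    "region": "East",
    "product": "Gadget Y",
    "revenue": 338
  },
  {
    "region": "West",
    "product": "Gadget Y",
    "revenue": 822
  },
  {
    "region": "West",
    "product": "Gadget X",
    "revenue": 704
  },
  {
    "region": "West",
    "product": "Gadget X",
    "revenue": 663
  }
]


Pivot: region (rows) x product (columns) -> total revenue

     Gadget X      Gadget Y    
East           883           338  
West          1853           822  

Highest: West / Gadget X = $1853

West / Gadget X = $1853


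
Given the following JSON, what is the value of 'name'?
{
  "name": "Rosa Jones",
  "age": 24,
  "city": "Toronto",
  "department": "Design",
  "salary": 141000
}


Looking up field 'name'
Value: Rosa Jones

Rosa Jones


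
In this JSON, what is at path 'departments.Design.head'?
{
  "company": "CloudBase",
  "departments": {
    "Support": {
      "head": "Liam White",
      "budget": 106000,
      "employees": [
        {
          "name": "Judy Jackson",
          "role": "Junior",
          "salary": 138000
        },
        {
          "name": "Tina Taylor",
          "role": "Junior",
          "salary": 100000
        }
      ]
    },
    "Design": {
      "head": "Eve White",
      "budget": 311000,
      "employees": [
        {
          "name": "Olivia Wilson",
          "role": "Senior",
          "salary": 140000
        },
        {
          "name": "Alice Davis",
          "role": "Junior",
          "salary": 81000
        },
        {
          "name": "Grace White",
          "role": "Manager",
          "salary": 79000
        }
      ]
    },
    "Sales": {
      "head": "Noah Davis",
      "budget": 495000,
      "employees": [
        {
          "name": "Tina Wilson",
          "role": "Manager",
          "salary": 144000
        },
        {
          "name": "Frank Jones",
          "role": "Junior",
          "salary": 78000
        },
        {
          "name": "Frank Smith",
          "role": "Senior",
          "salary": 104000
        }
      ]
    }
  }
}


Path: departments.Design.head

Navigate:
  -> departments
  -> Design
  -> head = 'Eve White'

Eve White


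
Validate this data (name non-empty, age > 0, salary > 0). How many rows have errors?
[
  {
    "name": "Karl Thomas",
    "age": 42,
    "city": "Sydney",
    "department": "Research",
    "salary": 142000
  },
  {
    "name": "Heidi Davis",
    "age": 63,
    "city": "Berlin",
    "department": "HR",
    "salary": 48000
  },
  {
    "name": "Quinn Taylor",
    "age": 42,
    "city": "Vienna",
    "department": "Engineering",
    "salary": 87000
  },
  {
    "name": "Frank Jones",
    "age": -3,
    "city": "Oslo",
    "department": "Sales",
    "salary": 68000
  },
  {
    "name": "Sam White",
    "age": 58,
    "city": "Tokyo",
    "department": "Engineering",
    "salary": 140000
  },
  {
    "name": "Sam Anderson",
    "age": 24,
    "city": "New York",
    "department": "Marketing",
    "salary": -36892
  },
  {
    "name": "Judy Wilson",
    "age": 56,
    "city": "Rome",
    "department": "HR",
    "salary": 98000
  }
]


Validating 7 records:
Rules: name non-empty, age > 0, salary > 0

  Row 1 (Karl Thomas): OK
  Row 2 (Heidi Davis): OK
  Row 3 (Quinn Taylor): OK
  Row 4 (Frank Jones): negative age: -3
  Row 5 (Sam White): OK
  Row 6 (Sam Anderson): negative salary: -36892
  Row 7 (Judy Wilson): OK

Total errors: 2

2 errors


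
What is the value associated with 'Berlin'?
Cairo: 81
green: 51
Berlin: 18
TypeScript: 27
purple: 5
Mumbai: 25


Looking up key 'Berlin'
Value: 18

18


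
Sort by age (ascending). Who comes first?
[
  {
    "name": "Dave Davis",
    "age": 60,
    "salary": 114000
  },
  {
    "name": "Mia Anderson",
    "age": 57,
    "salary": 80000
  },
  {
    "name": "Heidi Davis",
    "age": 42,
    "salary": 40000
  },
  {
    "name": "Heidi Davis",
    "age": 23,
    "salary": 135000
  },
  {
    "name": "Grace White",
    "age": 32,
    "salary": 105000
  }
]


Sort by: age (ascending)

Sorted order:
  1. Heidi Davis (age = 23)
  2. Grace White (age = 32)
  3. Heidi Davis (age = 42)
  4. Mia Anderson (age = 57)
  5. Dave Davis (age = 60)

First: Heidi Davis

Heidi Davis


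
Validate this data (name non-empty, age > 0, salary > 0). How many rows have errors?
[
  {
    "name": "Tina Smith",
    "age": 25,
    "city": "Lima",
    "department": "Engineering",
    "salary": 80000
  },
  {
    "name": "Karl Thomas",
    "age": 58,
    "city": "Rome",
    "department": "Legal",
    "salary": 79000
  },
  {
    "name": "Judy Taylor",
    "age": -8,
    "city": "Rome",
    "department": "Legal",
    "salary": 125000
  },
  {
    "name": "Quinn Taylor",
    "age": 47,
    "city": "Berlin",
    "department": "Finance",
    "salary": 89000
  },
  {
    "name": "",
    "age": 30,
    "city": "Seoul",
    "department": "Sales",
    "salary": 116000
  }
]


Validating 5 records:
Rules: name non-empty, age > 0, salary > 0

  Row 1 (Tina Smith): OK
  Row 2 (Karl Thomas): OK
  Row 3 (Judy Taylor): negative age: -8
  Row 4 (Quinn Taylor): OK
  Row 5 (???): empty name

Total errors: 2

2 errors


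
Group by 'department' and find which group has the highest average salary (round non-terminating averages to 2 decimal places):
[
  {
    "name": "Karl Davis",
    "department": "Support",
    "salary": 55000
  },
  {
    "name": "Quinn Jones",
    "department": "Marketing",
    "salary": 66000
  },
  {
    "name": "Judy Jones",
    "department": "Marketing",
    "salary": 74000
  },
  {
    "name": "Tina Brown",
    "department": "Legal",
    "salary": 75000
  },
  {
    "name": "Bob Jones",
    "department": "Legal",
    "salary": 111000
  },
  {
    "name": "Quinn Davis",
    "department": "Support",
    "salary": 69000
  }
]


Group by: department

Groups:
  Legal: 2 people, avg salary = 186000/2 = $93000
  Marketing: 2 people, avg salary = 140000/2 = $70000
  Support: 2 people, avg salary = 124000/2 = $62000

Highest average salary: Legal ($93000)

Legal ($93000)
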